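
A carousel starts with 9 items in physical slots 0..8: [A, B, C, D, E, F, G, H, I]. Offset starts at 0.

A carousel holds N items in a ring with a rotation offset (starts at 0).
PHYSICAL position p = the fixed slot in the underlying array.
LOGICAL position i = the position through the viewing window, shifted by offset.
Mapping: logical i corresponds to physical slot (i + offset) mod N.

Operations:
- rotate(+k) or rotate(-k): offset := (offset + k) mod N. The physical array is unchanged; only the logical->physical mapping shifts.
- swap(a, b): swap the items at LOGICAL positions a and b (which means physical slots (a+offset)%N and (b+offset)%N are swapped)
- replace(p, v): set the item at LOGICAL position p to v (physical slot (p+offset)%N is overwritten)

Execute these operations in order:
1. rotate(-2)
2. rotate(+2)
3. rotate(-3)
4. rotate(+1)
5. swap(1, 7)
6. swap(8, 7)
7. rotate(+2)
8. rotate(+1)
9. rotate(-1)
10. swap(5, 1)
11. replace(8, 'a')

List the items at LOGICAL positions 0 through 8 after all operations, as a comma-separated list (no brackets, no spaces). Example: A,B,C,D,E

After op 1 (rotate(-2)): offset=7, physical=[A,B,C,D,E,F,G,H,I], logical=[H,I,A,B,C,D,E,F,G]
After op 2 (rotate(+2)): offset=0, physical=[A,B,C,D,E,F,G,H,I], logical=[A,B,C,D,E,F,G,H,I]
After op 3 (rotate(-3)): offset=6, physical=[A,B,C,D,E,F,G,H,I], logical=[G,H,I,A,B,C,D,E,F]
After op 4 (rotate(+1)): offset=7, physical=[A,B,C,D,E,F,G,H,I], logical=[H,I,A,B,C,D,E,F,G]
After op 5 (swap(1, 7)): offset=7, physical=[A,B,C,D,E,I,G,H,F], logical=[H,F,A,B,C,D,E,I,G]
After op 6 (swap(8, 7)): offset=7, physical=[A,B,C,D,E,G,I,H,F], logical=[H,F,A,B,C,D,E,G,I]
After op 7 (rotate(+2)): offset=0, physical=[A,B,C,D,E,G,I,H,F], logical=[A,B,C,D,E,G,I,H,F]
After op 8 (rotate(+1)): offset=1, physical=[A,B,C,D,E,G,I,H,F], logical=[B,C,D,E,G,I,H,F,A]
After op 9 (rotate(-1)): offset=0, physical=[A,B,C,D,E,G,I,H,F], logical=[A,B,C,D,E,G,I,H,F]
After op 10 (swap(5, 1)): offset=0, physical=[A,G,C,D,E,B,I,H,F], logical=[A,G,C,D,E,B,I,H,F]
After op 11 (replace(8, 'a')): offset=0, physical=[A,G,C,D,E,B,I,H,a], logical=[A,G,C,D,E,B,I,H,a]

Answer: A,G,C,D,E,B,I,H,a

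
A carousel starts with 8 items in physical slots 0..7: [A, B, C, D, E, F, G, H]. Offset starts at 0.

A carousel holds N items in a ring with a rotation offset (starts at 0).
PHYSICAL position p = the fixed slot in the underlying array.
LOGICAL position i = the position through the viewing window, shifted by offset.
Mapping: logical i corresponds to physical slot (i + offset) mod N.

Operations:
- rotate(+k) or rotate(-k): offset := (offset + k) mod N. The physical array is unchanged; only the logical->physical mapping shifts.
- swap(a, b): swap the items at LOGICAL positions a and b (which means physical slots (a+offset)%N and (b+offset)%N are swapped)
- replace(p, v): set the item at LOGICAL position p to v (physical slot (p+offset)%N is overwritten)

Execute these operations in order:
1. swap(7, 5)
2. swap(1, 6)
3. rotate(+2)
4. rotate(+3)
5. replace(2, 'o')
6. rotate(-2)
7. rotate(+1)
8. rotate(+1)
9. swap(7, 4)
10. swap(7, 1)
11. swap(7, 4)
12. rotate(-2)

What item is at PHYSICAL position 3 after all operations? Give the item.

After op 1 (swap(7, 5)): offset=0, physical=[A,B,C,D,E,H,G,F], logical=[A,B,C,D,E,H,G,F]
After op 2 (swap(1, 6)): offset=0, physical=[A,G,C,D,E,H,B,F], logical=[A,G,C,D,E,H,B,F]
After op 3 (rotate(+2)): offset=2, physical=[A,G,C,D,E,H,B,F], logical=[C,D,E,H,B,F,A,G]
After op 4 (rotate(+3)): offset=5, physical=[A,G,C,D,E,H,B,F], logical=[H,B,F,A,G,C,D,E]
After op 5 (replace(2, 'o')): offset=5, physical=[A,G,C,D,E,H,B,o], logical=[H,B,o,A,G,C,D,E]
After op 6 (rotate(-2)): offset=3, physical=[A,G,C,D,E,H,B,o], logical=[D,E,H,B,o,A,G,C]
After op 7 (rotate(+1)): offset=4, physical=[A,G,C,D,E,H,B,o], logical=[E,H,B,o,A,G,C,D]
After op 8 (rotate(+1)): offset=5, physical=[A,G,C,D,E,H,B,o], logical=[H,B,o,A,G,C,D,E]
After op 9 (swap(7, 4)): offset=5, physical=[A,E,C,D,G,H,B,o], logical=[H,B,o,A,E,C,D,G]
After op 10 (swap(7, 1)): offset=5, physical=[A,E,C,D,B,H,G,o], logical=[H,G,o,A,E,C,D,B]
After op 11 (swap(7, 4)): offset=5, physical=[A,B,C,D,E,H,G,o], logical=[H,G,o,A,B,C,D,E]
After op 12 (rotate(-2)): offset=3, physical=[A,B,C,D,E,H,G,o], logical=[D,E,H,G,o,A,B,C]

Answer: D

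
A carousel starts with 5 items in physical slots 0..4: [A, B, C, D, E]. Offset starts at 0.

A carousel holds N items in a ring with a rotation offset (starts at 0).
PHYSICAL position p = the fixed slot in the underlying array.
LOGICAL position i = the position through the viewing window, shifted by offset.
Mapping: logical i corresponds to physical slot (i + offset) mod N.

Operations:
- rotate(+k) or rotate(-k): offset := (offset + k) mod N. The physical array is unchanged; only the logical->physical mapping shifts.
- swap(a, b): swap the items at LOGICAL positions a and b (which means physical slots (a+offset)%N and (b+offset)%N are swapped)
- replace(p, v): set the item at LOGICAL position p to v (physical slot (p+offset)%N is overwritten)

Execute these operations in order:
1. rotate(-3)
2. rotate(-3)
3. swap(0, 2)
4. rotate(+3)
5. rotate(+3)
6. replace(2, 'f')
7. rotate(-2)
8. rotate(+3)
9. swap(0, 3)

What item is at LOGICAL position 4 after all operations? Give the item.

After op 1 (rotate(-3)): offset=2, physical=[A,B,C,D,E], logical=[C,D,E,A,B]
After op 2 (rotate(-3)): offset=4, physical=[A,B,C,D,E], logical=[E,A,B,C,D]
After op 3 (swap(0, 2)): offset=4, physical=[A,E,C,D,B], logical=[B,A,E,C,D]
After op 4 (rotate(+3)): offset=2, physical=[A,E,C,D,B], logical=[C,D,B,A,E]
After op 5 (rotate(+3)): offset=0, physical=[A,E,C,D,B], logical=[A,E,C,D,B]
After op 6 (replace(2, 'f')): offset=0, physical=[A,E,f,D,B], logical=[A,E,f,D,B]
After op 7 (rotate(-2)): offset=3, physical=[A,E,f,D,B], logical=[D,B,A,E,f]
After op 8 (rotate(+3)): offset=1, physical=[A,E,f,D,B], logical=[E,f,D,B,A]
After op 9 (swap(0, 3)): offset=1, physical=[A,B,f,D,E], logical=[B,f,D,E,A]

Answer: A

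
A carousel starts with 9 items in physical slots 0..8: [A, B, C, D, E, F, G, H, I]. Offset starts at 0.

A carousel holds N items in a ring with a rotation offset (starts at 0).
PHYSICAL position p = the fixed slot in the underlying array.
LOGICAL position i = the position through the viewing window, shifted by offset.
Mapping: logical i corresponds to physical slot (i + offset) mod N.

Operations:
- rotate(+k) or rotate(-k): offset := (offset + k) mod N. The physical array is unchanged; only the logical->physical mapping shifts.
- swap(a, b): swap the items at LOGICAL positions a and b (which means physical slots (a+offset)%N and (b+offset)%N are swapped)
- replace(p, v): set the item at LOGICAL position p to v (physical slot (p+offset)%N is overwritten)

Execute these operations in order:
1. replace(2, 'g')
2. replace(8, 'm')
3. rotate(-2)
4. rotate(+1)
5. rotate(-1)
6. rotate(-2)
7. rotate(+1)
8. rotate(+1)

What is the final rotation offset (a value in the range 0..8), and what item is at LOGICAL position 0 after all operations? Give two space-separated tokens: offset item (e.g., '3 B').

After op 1 (replace(2, 'g')): offset=0, physical=[A,B,g,D,E,F,G,H,I], logical=[A,B,g,D,E,F,G,H,I]
After op 2 (replace(8, 'm')): offset=0, physical=[A,B,g,D,E,F,G,H,m], logical=[A,B,g,D,E,F,G,H,m]
After op 3 (rotate(-2)): offset=7, physical=[A,B,g,D,E,F,G,H,m], logical=[H,m,A,B,g,D,E,F,G]
After op 4 (rotate(+1)): offset=8, physical=[A,B,g,D,E,F,G,H,m], logical=[m,A,B,g,D,E,F,G,H]
After op 5 (rotate(-1)): offset=7, physical=[A,B,g,D,E,F,G,H,m], logical=[H,m,A,B,g,D,E,F,G]
After op 6 (rotate(-2)): offset=5, physical=[A,B,g,D,E,F,G,H,m], logical=[F,G,H,m,A,B,g,D,E]
After op 7 (rotate(+1)): offset=6, physical=[A,B,g,D,E,F,G,H,m], logical=[G,H,m,A,B,g,D,E,F]
After op 8 (rotate(+1)): offset=7, physical=[A,B,g,D,E,F,G,H,m], logical=[H,m,A,B,g,D,E,F,G]

Answer: 7 H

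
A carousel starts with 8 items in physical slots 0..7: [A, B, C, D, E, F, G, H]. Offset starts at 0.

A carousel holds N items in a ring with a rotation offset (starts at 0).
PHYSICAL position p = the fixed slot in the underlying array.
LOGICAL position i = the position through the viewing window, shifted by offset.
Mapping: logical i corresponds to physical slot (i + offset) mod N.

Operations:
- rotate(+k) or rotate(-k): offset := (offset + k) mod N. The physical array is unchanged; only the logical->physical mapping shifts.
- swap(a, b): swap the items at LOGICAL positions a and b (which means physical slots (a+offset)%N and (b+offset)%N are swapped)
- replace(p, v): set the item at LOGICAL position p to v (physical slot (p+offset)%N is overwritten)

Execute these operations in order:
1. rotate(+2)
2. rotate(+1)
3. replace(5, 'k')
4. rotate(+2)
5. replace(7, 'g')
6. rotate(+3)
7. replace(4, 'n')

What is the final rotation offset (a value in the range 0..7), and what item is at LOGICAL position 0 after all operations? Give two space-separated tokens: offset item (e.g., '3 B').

After op 1 (rotate(+2)): offset=2, physical=[A,B,C,D,E,F,G,H], logical=[C,D,E,F,G,H,A,B]
After op 2 (rotate(+1)): offset=3, physical=[A,B,C,D,E,F,G,H], logical=[D,E,F,G,H,A,B,C]
After op 3 (replace(5, 'k')): offset=3, physical=[k,B,C,D,E,F,G,H], logical=[D,E,F,G,H,k,B,C]
After op 4 (rotate(+2)): offset=5, physical=[k,B,C,D,E,F,G,H], logical=[F,G,H,k,B,C,D,E]
After op 5 (replace(7, 'g')): offset=5, physical=[k,B,C,D,g,F,G,H], logical=[F,G,H,k,B,C,D,g]
After op 6 (rotate(+3)): offset=0, physical=[k,B,C,D,g,F,G,H], logical=[k,B,C,D,g,F,G,H]
After op 7 (replace(4, 'n')): offset=0, physical=[k,B,C,D,n,F,G,H], logical=[k,B,C,D,n,F,G,H]

Answer: 0 k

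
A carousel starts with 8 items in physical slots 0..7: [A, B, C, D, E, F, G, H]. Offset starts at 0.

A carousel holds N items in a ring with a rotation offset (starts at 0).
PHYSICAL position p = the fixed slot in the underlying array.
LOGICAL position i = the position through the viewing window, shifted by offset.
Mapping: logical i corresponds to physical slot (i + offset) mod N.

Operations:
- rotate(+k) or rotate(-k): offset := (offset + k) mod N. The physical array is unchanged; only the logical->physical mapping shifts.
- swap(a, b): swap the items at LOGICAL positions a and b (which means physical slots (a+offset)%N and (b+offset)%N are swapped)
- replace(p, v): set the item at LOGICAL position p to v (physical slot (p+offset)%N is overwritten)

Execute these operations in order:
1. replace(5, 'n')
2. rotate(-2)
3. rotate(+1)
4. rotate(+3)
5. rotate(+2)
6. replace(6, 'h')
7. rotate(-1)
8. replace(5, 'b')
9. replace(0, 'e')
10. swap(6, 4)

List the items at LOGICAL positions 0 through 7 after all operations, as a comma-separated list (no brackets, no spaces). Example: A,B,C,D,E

Answer: e,E,n,G,B,b,H,h

Derivation:
After op 1 (replace(5, 'n')): offset=0, physical=[A,B,C,D,E,n,G,H], logical=[A,B,C,D,E,n,G,H]
After op 2 (rotate(-2)): offset=6, physical=[A,B,C,D,E,n,G,H], logical=[G,H,A,B,C,D,E,n]
After op 3 (rotate(+1)): offset=7, physical=[A,B,C,D,E,n,G,H], logical=[H,A,B,C,D,E,n,G]
After op 4 (rotate(+3)): offset=2, physical=[A,B,C,D,E,n,G,H], logical=[C,D,E,n,G,H,A,B]
After op 5 (rotate(+2)): offset=4, physical=[A,B,C,D,E,n,G,H], logical=[E,n,G,H,A,B,C,D]
After op 6 (replace(6, 'h')): offset=4, physical=[A,B,h,D,E,n,G,H], logical=[E,n,G,H,A,B,h,D]
After op 7 (rotate(-1)): offset=3, physical=[A,B,h,D,E,n,G,H], logical=[D,E,n,G,H,A,B,h]
After op 8 (replace(5, 'b')): offset=3, physical=[b,B,h,D,E,n,G,H], logical=[D,E,n,G,H,b,B,h]
After op 9 (replace(0, 'e')): offset=3, physical=[b,B,h,e,E,n,G,H], logical=[e,E,n,G,H,b,B,h]
After op 10 (swap(6, 4)): offset=3, physical=[b,H,h,e,E,n,G,B], logical=[e,E,n,G,B,b,H,h]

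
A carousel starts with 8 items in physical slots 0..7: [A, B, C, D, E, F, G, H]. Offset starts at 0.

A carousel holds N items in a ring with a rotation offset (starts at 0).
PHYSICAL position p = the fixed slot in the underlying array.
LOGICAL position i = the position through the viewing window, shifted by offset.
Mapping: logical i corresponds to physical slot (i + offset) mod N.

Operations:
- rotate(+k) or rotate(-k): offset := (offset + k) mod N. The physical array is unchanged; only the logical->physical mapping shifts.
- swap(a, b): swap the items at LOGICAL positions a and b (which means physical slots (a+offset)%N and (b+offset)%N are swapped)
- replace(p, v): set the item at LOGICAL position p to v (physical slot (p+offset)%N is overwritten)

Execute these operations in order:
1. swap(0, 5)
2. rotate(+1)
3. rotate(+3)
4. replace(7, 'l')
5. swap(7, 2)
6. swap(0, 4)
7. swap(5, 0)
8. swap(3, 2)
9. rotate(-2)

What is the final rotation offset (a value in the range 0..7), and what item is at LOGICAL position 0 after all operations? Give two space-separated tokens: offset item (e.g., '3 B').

Answer: 2 C

Derivation:
After op 1 (swap(0, 5)): offset=0, physical=[F,B,C,D,E,A,G,H], logical=[F,B,C,D,E,A,G,H]
After op 2 (rotate(+1)): offset=1, physical=[F,B,C,D,E,A,G,H], logical=[B,C,D,E,A,G,H,F]
After op 3 (rotate(+3)): offset=4, physical=[F,B,C,D,E,A,G,H], logical=[E,A,G,H,F,B,C,D]
After op 4 (replace(7, 'l')): offset=4, physical=[F,B,C,l,E,A,G,H], logical=[E,A,G,H,F,B,C,l]
After op 5 (swap(7, 2)): offset=4, physical=[F,B,C,G,E,A,l,H], logical=[E,A,l,H,F,B,C,G]
After op 6 (swap(0, 4)): offset=4, physical=[E,B,C,G,F,A,l,H], logical=[F,A,l,H,E,B,C,G]
After op 7 (swap(5, 0)): offset=4, physical=[E,F,C,G,B,A,l,H], logical=[B,A,l,H,E,F,C,G]
After op 8 (swap(3, 2)): offset=4, physical=[E,F,C,G,B,A,H,l], logical=[B,A,H,l,E,F,C,G]
After op 9 (rotate(-2)): offset=2, physical=[E,F,C,G,B,A,H,l], logical=[C,G,B,A,H,l,E,F]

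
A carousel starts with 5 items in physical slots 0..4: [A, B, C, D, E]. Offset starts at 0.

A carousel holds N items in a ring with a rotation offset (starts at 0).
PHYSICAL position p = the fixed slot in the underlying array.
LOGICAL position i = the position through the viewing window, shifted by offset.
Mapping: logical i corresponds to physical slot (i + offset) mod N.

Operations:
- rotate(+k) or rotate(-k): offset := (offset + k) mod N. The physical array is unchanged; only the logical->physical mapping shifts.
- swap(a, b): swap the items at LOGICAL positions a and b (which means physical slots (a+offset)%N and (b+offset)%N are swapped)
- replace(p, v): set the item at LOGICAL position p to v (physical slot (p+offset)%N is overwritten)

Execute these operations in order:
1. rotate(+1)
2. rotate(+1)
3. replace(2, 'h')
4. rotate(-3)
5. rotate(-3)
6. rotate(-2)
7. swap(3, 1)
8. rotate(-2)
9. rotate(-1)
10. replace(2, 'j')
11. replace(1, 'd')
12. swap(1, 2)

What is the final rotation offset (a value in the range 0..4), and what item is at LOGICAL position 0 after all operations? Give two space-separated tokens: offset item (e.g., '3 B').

After op 1 (rotate(+1)): offset=1, physical=[A,B,C,D,E], logical=[B,C,D,E,A]
After op 2 (rotate(+1)): offset=2, physical=[A,B,C,D,E], logical=[C,D,E,A,B]
After op 3 (replace(2, 'h')): offset=2, physical=[A,B,C,D,h], logical=[C,D,h,A,B]
After op 4 (rotate(-3)): offset=4, physical=[A,B,C,D,h], logical=[h,A,B,C,D]
After op 5 (rotate(-3)): offset=1, physical=[A,B,C,D,h], logical=[B,C,D,h,A]
After op 6 (rotate(-2)): offset=4, physical=[A,B,C,D,h], logical=[h,A,B,C,D]
After op 7 (swap(3, 1)): offset=4, physical=[C,B,A,D,h], logical=[h,C,B,A,D]
After op 8 (rotate(-2)): offset=2, physical=[C,B,A,D,h], logical=[A,D,h,C,B]
After op 9 (rotate(-1)): offset=1, physical=[C,B,A,D,h], logical=[B,A,D,h,C]
After op 10 (replace(2, 'j')): offset=1, physical=[C,B,A,j,h], logical=[B,A,j,h,C]
After op 11 (replace(1, 'd')): offset=1, physical=[C,B,d,j,h], logical=[B,d,j,h,C]
After op 12 (swap(1, 2)): offset=1, physical=[C,B,j,d,h], logical=[B,j,d,h,C]

Answer: 1 B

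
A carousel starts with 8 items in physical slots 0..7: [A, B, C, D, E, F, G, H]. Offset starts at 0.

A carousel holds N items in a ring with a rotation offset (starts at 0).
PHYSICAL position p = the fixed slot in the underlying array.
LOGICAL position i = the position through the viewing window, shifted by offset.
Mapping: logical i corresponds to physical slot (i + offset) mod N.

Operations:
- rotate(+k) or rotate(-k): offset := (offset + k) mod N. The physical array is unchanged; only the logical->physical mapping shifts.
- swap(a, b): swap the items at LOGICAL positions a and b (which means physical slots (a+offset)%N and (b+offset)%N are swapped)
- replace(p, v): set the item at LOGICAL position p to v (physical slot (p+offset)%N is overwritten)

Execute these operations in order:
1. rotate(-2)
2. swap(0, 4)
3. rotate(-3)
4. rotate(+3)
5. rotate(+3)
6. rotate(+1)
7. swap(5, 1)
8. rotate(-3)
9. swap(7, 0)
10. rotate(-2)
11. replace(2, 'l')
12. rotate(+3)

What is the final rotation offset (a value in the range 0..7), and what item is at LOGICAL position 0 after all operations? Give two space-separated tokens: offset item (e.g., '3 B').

Answer: 0 A

Derivation:
After op 1 (rotate(-2)): offset=6, physical=[A,B,C,D,E,F,G,H], logical=[G,H,A,B,C,D,E,F]
After op 2 (swap(0, 4)): offset=6, physical=[A,B,G,D,E,F,C,H], logical=[C,H,A,B,G,D,E,F]
After op 3 (rotate(-3)): offset=3, physical=[A,B,G,D,E,F,C,H], logical=[D,E,F,C,H,A,B,G]
After op 4 (rotate(+3)): offset=6, physical=[A,B,G,D,E,F,C,H], logical=[C,H,A,B,G,D,E,F]
After op 5 (rotate(+3)): offset=1, physical=[A,B,G,D,E,F,C,H], logical=[B,G,D,E,F,C,H,A]
After op 6 (rotate(+1)): offset=2, physical=[A,B,G,D,E,F,C,H], logical=[G,D,E,F,C,H,A,B]
After op 7 (swap(5, 1)): offset=2, physical=[A,B,G,H,E,F,C,D], logical=[G,H,E,F,C,D,A,B]
After op 8 (rotate(-3)): offset=7, physical=[A,B,G,H,E,F,C,D], logical=[D,A,B,G,H,E,F,C]
After op 9 (swap(7, 0)): offset=7, physical=[A,B,G,H,E,F,D,C], logical=[C,A,B,G,H,E,F,D]
After op 10 (rotate(-2)): offset=5, physical=[A,B,G,H,E,F,D,C], logical=[F,D,C,A,B,G,H,E]
After op 11 (replace(2, 'l')): offset=5, physical=[A,B,G,H,E,F,D,l], logical=[F,D,l,A,B,G,H,E]
After op 12 (rotate(+3)): offset=0, physical=[A,B,G,H,E,F,D,l], logical=[A,B,G,H,E,F,D,l]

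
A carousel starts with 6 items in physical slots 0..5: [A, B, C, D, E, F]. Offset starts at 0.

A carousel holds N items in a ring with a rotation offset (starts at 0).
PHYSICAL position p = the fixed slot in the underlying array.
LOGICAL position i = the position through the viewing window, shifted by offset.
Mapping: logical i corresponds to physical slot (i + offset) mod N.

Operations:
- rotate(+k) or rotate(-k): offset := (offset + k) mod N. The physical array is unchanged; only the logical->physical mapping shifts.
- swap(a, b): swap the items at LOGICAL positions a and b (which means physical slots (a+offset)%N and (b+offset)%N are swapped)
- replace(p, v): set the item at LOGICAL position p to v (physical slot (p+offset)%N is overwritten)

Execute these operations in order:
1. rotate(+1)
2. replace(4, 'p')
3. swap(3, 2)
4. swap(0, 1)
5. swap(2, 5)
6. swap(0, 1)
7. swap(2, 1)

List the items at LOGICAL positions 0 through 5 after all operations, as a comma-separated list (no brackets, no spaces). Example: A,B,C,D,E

After op 1 (rotate(+1)): offset=1, physical=[A,B,C,D,E,F], logical=[B,C,D,E,F,A]
After op 2 (replace(4, 'p')): offset=1, physical=[A,B,C,D,E,p], logical=[B,C,D,E,p,A]
After op 3 (swap(3, 2)): offset=1, physical=[A,B,C,E,D,p], logical=[B,C,E,D,p,A]
After op 4 (swap(0, 1)): offset=1, physical=[A,C,B,E,D,p], logical=[C,B,E,D,p,A]
After op 5 (swap(2, 5)): offset=1, physical=[E,C,B,A,D,p], logical=[C,B,A,D,p,E]
After op 6 (swap(0, 1)): offset=1, physical=[E,B,C,A,D,p], logical=[B,C,A,D,p,E]
After op 7 (swap(2, 1)): offset=1, physical=[E,B,A,C,D,p], logical=[B,A,C,D,p,E]

Answer: B,A,C,D,p,E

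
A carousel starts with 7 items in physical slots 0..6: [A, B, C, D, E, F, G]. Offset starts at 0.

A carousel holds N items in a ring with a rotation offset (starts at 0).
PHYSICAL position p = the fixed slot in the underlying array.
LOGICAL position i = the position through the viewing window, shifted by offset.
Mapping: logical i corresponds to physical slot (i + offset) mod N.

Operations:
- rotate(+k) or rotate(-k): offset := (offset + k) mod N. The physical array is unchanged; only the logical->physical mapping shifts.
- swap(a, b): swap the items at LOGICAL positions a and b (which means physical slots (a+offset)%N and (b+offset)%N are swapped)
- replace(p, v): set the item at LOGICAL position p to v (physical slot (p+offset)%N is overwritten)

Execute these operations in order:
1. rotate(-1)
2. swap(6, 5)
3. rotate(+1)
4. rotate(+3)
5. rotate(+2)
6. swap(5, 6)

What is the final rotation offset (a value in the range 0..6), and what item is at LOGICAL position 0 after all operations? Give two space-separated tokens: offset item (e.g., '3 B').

Answer: 5 E

Derivation:
After op 1 (rotate(-1)): offset=6, physical=[A,B,C,D,E,F,G], logical=[G,A,B,C,D,E,F]
After op 2 (swap(6, 5)): offset=6, physical=[A,B,C,D,F,E,G], logical=[G,A,B,C,D,F,E]
After op 3 (rotate(+1)): offset=0, physical=[A,B,C,D,F,E,G], logical=[A,B,C,D,F,E,G]
After op 4 (rotate(+3)): offset=3, physical=[A,B,C,D,F,E,G], logical=[D,F,E,G,A,B,C]
After op 5 (rotate(+2)): offset=5, physical=[A,B,C,D,F,E,G], logical=[E,G,A,B,C,D,F]
After op 6 (swap(5, 6)): offset=5, physical=[A,B,C,F,D,E,G], logical=[E,G,A,B,C,F,D]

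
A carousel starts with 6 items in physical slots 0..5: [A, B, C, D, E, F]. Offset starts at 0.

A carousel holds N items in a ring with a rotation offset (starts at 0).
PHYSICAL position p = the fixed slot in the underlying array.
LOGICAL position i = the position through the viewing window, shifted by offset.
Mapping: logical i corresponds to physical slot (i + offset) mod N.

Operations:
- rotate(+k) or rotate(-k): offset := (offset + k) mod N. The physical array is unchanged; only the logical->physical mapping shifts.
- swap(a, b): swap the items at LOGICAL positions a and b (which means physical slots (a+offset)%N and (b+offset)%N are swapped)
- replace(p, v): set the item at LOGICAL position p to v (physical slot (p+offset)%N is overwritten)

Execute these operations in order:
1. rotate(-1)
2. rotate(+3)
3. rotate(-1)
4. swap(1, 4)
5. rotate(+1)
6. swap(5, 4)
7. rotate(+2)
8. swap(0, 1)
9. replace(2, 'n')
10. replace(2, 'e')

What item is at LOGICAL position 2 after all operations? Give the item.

Answer: e

Derivation:
After op 1 (rotate(-1)): offset=5, physical=[A,B,C,D,E,F], logical=[F,A,B,C,D,E]
After op 2 (rotate(+3)): offset=2, physical=[A,B,C,D,E,F], logical=[C,D,E,F,A,B]
After op 3 (rotate(-1)): offset=1, physical=[A,B,C,D,E,F], logical=[B,C,D,E,F,A]
After op 4 (swap(1, 4)): offset=1, physical=[A,B,F,D,E,C], logical=[B,F,D,E,C,A]
After op 5 (rotate(+1)): offset=2, physical=[A,B,F,D,E,C], logical=[F,D,E,C,A,B]
After op 6 (swap(5, 4)): offset=2, physical=[B,A,F,D,E,C], logical=[F,D,E,C,B,A]
After op 7 (rotate(+2)): offset=4, physical=[B,A,F,D,E,C], logical=[E,C,B,A,F,D]
After op 8 (swap(0, 1)): offset=4, physical=[B,A,F,D,C,E], logical=[C,E,B,A,F,D]
After op 9 (replace(2, 'n')): offset=4, physical=[n,A,F,D,C,E], logical=[C,E,n,A,F,D]
After op 10 (replace(2, 'e')): offset=4, physical=[e,A,F,D,C,E], logical=[C,E,e,A,F,D]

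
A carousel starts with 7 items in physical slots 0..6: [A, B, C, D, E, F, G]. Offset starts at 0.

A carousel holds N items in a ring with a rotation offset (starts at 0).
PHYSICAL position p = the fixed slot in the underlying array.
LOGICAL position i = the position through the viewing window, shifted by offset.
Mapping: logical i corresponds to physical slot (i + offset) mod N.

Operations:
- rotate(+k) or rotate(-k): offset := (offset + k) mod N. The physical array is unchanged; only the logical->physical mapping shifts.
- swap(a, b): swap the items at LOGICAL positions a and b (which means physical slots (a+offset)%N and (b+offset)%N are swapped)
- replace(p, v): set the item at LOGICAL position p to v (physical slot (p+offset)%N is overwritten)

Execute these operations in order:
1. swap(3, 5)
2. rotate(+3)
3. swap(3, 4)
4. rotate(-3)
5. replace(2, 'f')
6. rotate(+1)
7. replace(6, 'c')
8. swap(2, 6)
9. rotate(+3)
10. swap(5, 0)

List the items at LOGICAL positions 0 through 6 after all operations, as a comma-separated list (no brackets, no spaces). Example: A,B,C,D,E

After op 1 (swap(3, 5)): offset=0, physical=[A,B,C,F,E,D,G], logical=[A,B,C,F,E,D,G]
After op 2 (rotate(+3)): offset=3, physical=[A,B,C,F,E,D,G], logical=[F,E,D,G,A,B,C]
After op 3 (swap(3, 4)): offset=3, physical=[G,B,C,F,E,D,A], logical=[F,E,D,A,G,B,C]
After op 4 (rotate(-3)): offset=0, physical=[G,B,C,F,E,D,A], logical=[G,B,C,F,E,D,A]
After op 5 (replace(2, 'f')): offset=0, physical=[G,B,f,F,E,D,A], logical=[G,B,f,F,E,D,A]
After op 6 (rotate(+1)): offset=1, physical=[G,B,f,F,E,D,A], logical=[B,f,F,E,D,A,G]
After op 7 (replace(6, 'c')): offset=1, physical=[c,B,f,F,E,D,A], logical=[B,f,F,E,D,A,c]
After op 8 (swap(2, 6)): offset=1, physical=[F,B,f,c,E,D,A], logical=[B,f,c,E,D,A,F]
After op 9 (rotate(+3)): offset=4, physical=[F,B,f,c,E,D,A], logical=[E,D,A,F,B,f,c]
After op 10 (swap(5, 0)): offset=4, physical=[F,B,E,c,f,D,A], logical=[f,D,A,F,B,E,c]

Answer: f,D,A,F,B,E,c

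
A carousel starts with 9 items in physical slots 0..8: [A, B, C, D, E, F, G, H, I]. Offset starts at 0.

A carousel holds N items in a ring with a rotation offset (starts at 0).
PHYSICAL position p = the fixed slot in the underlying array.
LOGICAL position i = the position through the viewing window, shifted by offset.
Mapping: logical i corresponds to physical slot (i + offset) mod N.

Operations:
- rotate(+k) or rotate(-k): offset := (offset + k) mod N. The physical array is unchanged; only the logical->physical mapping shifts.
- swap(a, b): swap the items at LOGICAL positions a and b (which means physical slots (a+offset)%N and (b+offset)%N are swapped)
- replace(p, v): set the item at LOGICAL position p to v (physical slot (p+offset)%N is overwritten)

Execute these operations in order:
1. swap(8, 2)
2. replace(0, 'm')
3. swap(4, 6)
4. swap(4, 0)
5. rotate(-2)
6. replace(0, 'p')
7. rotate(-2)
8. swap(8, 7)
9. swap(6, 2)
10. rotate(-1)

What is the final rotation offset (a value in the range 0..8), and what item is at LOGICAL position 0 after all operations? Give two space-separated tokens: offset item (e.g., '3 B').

After op 1 (swap(8, 2)): offset=0, physical=[A,B,I,D,E,F,G,H,C], logical=[A,B,I,D,E,F,G,H,C]
After op 2 (replace(0, 'm')): offset=0, physical=[m,B,I,D,E,F,G,H,C], logical=[m,B,I,D,E,F,G,H,C]
After op 3 (swap(4, 6)): offset=0, physical=[m,B,I,D,G,F,E,H,C], logical=[m,B,I,D,G,F,E,H,C]
After op 4 (swap(4, 0)): offset=0, physical=[G,B,I,D,m,F,E,H,C], logical=[G,B,I,D,m,F,E,H,C]
After op 5 (rotate(-2)): offset=7, physical=[G,B,I,D,m,F,E,H,C], logical=[H,C,G,B,I,D,m,F,E]
After op 6 (replace(0, 'p')): offset=7, physical=[G,B,I,D,m,F,E,p,C], logical=[p,C,G,B,I,D,m,F,E]
After op 7 (rotate(-2)): offset=5, physical=[G,B,I,D,m,F,E,p,C], logical=[F,E,p,C,G,B,I,D,m]
After op 8 (swap(8, 7)): offset=5, physical=[G,B,I,m,D,F,E,p,C], logical=[F,E,p,C,G,B,I,m,D]
After op 9 (swap(6, 2)): offset=5, physical=[G,B,p,m,D,F,E,I,C], logical=[F,E,I,C,G,B,p,m,D]
After op 10 (rotate(-1)): offset=4, physical=[G,B,p,m,D,F,E,I,C], logical=[D,F,E,I,C,G,B,p,m]

Answer: 4 D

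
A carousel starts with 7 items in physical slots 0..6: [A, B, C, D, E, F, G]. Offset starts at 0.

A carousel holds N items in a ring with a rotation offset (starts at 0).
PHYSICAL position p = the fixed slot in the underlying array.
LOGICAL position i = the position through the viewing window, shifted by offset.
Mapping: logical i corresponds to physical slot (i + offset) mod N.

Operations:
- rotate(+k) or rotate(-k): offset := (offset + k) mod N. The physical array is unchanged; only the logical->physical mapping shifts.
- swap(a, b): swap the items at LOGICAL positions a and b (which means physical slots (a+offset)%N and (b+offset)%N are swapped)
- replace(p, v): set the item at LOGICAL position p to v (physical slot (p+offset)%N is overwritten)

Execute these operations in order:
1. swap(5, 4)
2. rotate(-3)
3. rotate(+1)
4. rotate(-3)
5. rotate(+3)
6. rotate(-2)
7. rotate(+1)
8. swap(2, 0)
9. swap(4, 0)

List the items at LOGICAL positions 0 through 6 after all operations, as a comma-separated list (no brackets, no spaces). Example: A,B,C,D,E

After op 1 (swap(5, 4)): offset=0, physical=[A,B,C,D,F,E,G], logical=[A,B,C,D,F,E,G]
After op 2 (rotate(-3)): offset=4, physical=[A,B,C,D,F,E,G], logical=[F,E,G,A,B,C,D]
After op 3 (rotate(+1)): offset=5, physical=[A,B,C,D,F,E,G], logical=[E,G,A,B,C,D,F]
After op 4 (rotate(-3)): offset=2, physical=[A,B,C,D,F,E,G], logical=[C,D,F,E,G,A,B]
After op 5 (rotate(+3)): offset=5, physical=[A,B,C,D,F,E,G], logical=[E,G,A,B,C,D,F]
After op 6 (rotate(-2)): offset=3, physical=[A,B,C,D,F,E,G], logical=[D,F,E,G,A,B,C]
After op 7 (rotate(+1)): offset=4, physical=[A,B,C,D,F,E,G], logical=[F,E,G,A,B,C,D]
After op 8 (swap(2, 0)): offset=4, physical=[A,B,C,D,G,E,F], logical=[G,E,F,A,B,C,D]
After op 9 (swap(4, 0)): offset=4, physical=[A,G,C,D,B,E,F], logical=[B,E,F,A,G,C,D]

Answer: B,E,F,A,G,C,D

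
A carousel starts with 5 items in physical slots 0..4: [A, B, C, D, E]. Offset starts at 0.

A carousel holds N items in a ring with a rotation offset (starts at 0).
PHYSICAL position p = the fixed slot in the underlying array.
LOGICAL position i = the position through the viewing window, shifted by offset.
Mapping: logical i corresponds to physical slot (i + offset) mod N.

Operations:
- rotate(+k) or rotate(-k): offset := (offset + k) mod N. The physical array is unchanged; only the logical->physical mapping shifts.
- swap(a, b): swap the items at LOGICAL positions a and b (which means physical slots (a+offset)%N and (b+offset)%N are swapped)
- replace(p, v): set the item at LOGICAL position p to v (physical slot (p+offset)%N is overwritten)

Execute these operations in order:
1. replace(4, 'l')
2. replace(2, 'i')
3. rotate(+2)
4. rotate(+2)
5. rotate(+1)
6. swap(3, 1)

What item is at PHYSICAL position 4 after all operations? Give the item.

Answer: l

Derivation:
After op 1 (replace(4, 'l')): offset=0, physical=[A,B,C,D,l], logical=[A,B,C,D,l]
After op 2 (replace(2, 'i')): offset=0, physical=[A,B,i,D,l], logical=[A,B,i,D,l]
After op 3 (rotate(+2)): offset=2, physical=[A,B,i,D,l], logical=[i,D,l,A,B]
After op 4 (rotate(+2)): offset=4, physical=[A,B,i,D,l], logical=[l,A,B,i,D]
After op 5 (rotate(+1)): offset=0, physical=[A,B,i,D,l], logical=[A,B,i,D,l]
After op 6 (swap(3, 1)): offset=0, physical=[A,D,i,B,l], logical=[A,D,i,B,l]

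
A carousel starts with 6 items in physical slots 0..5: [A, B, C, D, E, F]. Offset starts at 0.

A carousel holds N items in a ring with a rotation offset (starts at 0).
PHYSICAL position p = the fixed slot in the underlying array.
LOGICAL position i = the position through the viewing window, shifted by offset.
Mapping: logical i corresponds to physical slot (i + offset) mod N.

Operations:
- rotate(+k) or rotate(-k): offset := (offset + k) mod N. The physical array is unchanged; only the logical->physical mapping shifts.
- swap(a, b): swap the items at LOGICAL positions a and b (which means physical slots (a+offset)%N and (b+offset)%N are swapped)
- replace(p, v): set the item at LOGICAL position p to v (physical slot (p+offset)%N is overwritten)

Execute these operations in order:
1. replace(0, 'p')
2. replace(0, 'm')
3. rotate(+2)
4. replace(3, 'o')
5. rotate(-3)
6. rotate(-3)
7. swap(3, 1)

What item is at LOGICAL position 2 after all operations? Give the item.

Answer: E

Derivation:
After op 1 (replace(0, 'p')): offset=0, physical=[p,B,C,D,E,F], logical=[p,B,C,D,E,F]
After op 2 (replace(0, 'm')): offset=0, physical=[m,B,C,D,E,F], logical=[m,B,C,D,E,F]
After op 3 (rotate(+2)): offset=2, physical=[m,B,C,D,E,F], logical=[C,D,E,F,m,B]
After op 4 (replace(3, 'o')): offset=2, physical=[m,B,C,D,E,o], logical=[C,D,E,o,m,B]
After op 5 (rotate(-3)): offset=5, physical=[m,B,C,D,E,o], logical=[o,m,B,C,D,E]
After op 6 (rotate(-3)): offset=2, physical=[m,B,C,D,E,o], logical=[C,D,E,o,m,B]
After op 7 (swap(3, 1)): offset=2, physical=[m,B,C,o,E,D], logical=[C,o,E,D,m,B]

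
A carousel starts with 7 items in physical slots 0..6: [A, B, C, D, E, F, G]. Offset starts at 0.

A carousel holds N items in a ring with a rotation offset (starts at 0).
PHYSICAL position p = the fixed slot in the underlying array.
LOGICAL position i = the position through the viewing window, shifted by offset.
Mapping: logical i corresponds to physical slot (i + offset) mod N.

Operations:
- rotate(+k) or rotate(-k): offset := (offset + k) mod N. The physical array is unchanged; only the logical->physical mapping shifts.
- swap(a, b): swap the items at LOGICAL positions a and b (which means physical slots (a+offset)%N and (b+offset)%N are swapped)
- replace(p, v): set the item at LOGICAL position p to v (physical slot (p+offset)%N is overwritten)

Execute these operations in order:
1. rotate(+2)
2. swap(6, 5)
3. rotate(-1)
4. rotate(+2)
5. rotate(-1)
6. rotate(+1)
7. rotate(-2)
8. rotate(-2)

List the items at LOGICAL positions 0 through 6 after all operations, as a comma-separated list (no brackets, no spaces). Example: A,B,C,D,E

After op 1 (rotate(+2)): offset=2, physical=[A,B,C,D,E,F,G], logical=[C,D,E,F,G,A,B]
After op 2 (swap(6, 5)): offset=2, physical=[B,A,C,D,E,F,G], logical=[C,D,E,F,G,B,A]
After op 3 (rotate(-1)): offset=1, physical=[B,A,C,D,E,F,G], logical=[A,C,D,E,F,G,B]
After op 4 (rotate(+2)): offset=3, physical=[B,A,C,D,E,F,G], logical=[D,E,F,G,B,A,C]
After op 5 (rotate(-1)): offset=2, physical=[B,A,C,D,E,F,G], logical=[C,D,E,F,G,B,A]
After op 6 (rotate(+1)): offset=3, physical=[B,A,C,D,E,F,G], logical=[D,E,F,G,B,A,C]
After op 7 (rotate(-2)): offset=1, physical=[B,A,C,D,E,F,G], logical=[A,C,D,E,F,G,B]
After op 8 (rotate(-2)): offset=6, physical=[B,A,C,D,E,F,G], logical=[G,B,A,C,D,E,F]

Answer: G,B,A,C,D,E,F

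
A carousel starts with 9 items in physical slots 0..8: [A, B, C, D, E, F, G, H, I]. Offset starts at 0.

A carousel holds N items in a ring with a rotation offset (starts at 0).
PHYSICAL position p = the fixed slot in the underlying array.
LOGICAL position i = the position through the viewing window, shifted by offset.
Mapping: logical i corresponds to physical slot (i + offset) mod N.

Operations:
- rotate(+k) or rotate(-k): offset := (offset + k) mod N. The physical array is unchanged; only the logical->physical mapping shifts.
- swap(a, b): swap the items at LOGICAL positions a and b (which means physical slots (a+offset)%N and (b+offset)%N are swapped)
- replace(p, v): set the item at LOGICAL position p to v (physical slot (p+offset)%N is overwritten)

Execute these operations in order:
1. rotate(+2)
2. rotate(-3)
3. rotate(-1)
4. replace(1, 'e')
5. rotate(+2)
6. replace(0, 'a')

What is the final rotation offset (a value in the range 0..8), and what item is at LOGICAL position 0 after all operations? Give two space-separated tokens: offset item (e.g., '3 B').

After op 1 (rotate(+2)): offset=2, physical=[A,B,C,D,E,F,G,H,I], logical=[C,D,E,F,G,H,I,A,B]
After op 2 (rotate(-3)): offset=8, physical=[A,B,C,D,E,F,G,H,I], logical=[I,A,B,C,D,E,F,G,H]
After op 3 (rotate(-1)): offset=7, physical=[A,B,C,D,E,F,G,H,I], logical=[H,I,A,B,C,D,E,F,G]
After op 4 (replace(1, 'e')): offset=7, physical=[A,B,C,D,E,F,G,H,e], logical=[H,e,A,B,C,D,E,F,G]
After op 5 (rotate(+2)): offset=0, physical=[A,B,C,D,E,F,G,H,e], logical=[A,B,C,D,E,F,G,H,e]
After op 6 (replace(0, 'a')): offset=0, physical=[a,B,C,D,E,F,G,H,e], logical=[a,B,C,D,E,F,G,H,e]

Answer: 0 a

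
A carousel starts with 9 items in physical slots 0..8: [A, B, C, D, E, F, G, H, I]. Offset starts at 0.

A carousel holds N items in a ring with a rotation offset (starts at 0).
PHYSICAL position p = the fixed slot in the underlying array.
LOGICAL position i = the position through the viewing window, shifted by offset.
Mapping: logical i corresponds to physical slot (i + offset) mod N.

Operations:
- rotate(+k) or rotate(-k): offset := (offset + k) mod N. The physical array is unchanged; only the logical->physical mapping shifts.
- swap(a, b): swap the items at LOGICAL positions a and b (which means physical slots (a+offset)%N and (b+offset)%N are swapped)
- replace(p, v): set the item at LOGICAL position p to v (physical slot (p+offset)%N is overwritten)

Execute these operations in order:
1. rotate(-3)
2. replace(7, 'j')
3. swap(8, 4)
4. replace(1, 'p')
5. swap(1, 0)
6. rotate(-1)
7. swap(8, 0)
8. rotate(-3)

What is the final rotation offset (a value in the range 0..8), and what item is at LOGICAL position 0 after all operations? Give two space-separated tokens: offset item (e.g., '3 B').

After op 1 (rotate(-3)): offset=6, physical=[A,B,C,D,E,F,G,H,I], logical=[G,H,I,A,B,C,D,E,F]
After op 2 (replace(7, 'j')): offset=6, physical=[A,B,C,D,j,F,G,H,I], logical=[G,H,I,A,B,C,D,j,F]
After op 3 (swap(8, 4)): offset=6, physical=[A,F,C,D,j,B,G,H,I], logical=[G,H,I,A,F,C,D,j,B]
After op 4 (replace(1, 'p')): offset=6, physical=[A,F,C,D,j,B,G,p,I], logical=[G,p,I,A,F,C,D,j,B]
After op 5 (swap(1, 0)): offset=6, physical=[A,F,C,D,j,B,p,G,I], logical=[p,G,I,A,F,C,D,j,B]
After op 6 (rotate(-1)): offset=5, physical=[A,F,C,D,j,B,p,G,I], logical=[B,p,G,I,A,F,C,D,j]
After op 7 (swap(8, 0)): offset=5, physical=[A,F,C,D,B,j,p,G,I], logical=[j,p,G,I,A,F,C,D,B]
After op 8 (rotate(-3)): offset=2, physical=[A,F,C,D,B,j,p,G,I], logical=[C,D,B,j,p,G,I,A,F]

Answer: 2 C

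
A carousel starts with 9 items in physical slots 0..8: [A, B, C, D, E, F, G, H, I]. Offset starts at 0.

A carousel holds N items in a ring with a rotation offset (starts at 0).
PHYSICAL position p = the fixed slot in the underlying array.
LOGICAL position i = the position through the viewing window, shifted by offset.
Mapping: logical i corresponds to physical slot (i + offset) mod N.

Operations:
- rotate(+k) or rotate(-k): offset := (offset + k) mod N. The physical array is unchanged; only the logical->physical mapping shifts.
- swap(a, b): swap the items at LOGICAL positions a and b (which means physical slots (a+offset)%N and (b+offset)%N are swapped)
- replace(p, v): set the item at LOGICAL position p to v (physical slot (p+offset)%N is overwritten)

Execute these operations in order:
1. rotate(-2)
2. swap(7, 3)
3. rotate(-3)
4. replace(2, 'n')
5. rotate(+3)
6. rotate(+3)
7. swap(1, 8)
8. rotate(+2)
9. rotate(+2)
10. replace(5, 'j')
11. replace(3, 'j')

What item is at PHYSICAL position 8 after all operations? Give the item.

Answer: j

Derivation:
After op 1 (rotate(-2)): offset=7, physical=[A,B,C,D,E,F,G,H,I], logical=[H,I,A,B,C,D,E,F,G]
After op 2 (swap(7, 3)): offset=7, physical=[A,F,C,D,E,B,G,H,I], logical=[H,I,A,F,C,D,E,B,G]
After op 3 (rotate(-3)): offset=4, physical=[A,F,C,D,E,B,G,H,I], logical=[E,B,G,H,I,A,F,C,D]
After op 4 (replace(2, 'n')): offset=4, physical=[A,F,C,D,E,B,n,H,I], logical=[E,B,n,H,I,A,F,C,D]
After op 5 (rotate(+3)): offset=7, physical=[A,F,C,D,E,B,n,H,I], logical=[H,I,A,F,C,D,E,B,n]
After op 6 (rotate(+3)): offset=1, physical=[A,F,C,D,E,B,n,H,I], logical=[F,C,D,E,B,n,H,I,A]
After op 7 (swap(1, 8)): offset=1, physical=[C,F,A,D,E,B,n,H,I], logical=[F,A,D,E,B,n,H,I,C]
After op 8 (rotate(+2)): offset=3, physical=[C,F,A,D,E,B,n,H,I], logical=[D,E,B,n,H,I,C,F,A]
After op 9 (rotate(+2)): offset=5, physical=[C,F,A,D,E,B,n,H,I], logical=[B,n,H,I,C,F,A,D,E]
After op 10 (replace(5, 'j')): offset=5, physical=[C,j,A,D,E,B,n,H,I], logical=[B,n,H,I,C,j,A,D,E]
After op 11 (replace(3, 'j')): offset=5, physical=[C,j,A,D,E,B,n,H,j], logical=[B,n,H,j,C,j,A,D,E]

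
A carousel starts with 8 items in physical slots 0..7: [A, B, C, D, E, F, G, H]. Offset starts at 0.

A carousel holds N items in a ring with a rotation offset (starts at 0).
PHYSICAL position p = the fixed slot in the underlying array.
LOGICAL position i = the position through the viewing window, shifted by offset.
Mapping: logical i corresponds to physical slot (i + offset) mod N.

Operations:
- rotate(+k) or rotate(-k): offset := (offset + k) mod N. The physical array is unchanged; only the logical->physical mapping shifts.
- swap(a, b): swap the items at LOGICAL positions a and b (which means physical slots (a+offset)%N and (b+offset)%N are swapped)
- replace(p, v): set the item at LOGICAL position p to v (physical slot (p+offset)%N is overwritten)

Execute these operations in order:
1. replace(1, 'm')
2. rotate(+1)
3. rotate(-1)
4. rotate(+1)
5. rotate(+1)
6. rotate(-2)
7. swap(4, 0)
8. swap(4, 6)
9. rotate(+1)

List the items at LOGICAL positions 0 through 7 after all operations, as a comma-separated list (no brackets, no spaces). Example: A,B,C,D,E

Answer: m,C,D,G,F,A,H,E

Derivation:
After op 1 (replace(1, 'm')): offset=0, physical=[A,m,C,D,E,F,G,H], logical=[A,m,C,D,E,F,G,H]
After op 2 (rotate(+1)): offset=1, physical=[A,m,C,D,E,F,G,H], logical=[m,C,D,E,F,G,H,A]
After op 3 (rotate(-1)): offset=0, physical=[A,m,C,D,E,F,G,H], logical=[A,m,C,D,E,F,G,H]
After op 4 (rotate(+1)): offset=1, physical=[A,m,C,D,E,F,G,H], logical=[m,C,D,E,F,G,H,A]
After op 5 (rotate(+1)): offset=2, physical=[A,m,C,D,E,F,G,H], logical=[C,D,E,F,G,H,A,m]
After op 6 (rotate(-2)): offset=0, physical=[A,m,C,D,E,F,G,H], logical=[A,m,C,D,E,F,G,H]
After op 7 (swap(4, 0)): offset=0, physical=[E,m,C,D,A,F,G,H], logical=[E,m,C,D,A,F,G,H]
After op 8 (swap(4, 6)): offset=0, physical=[E,m,C,D,G,F,A,H], logical=[E,m,C,D,G,F,A,H]
After op 9 (rotate(+1)): offset=1, physical=[E,m,C,D,G,F,A,H], logical=[m,C,D,G,F,A,H,E]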